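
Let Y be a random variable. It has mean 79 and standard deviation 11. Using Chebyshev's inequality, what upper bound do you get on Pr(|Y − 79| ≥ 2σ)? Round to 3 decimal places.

Chebyshev: Pr(|Y − μ| ≥ t) ≤ Var(Y)/t².
Var(Y) = σ² = 11² = 121.
t = 2·11 = 22.
Bound = 121 / 484 = 0.2500.

0.250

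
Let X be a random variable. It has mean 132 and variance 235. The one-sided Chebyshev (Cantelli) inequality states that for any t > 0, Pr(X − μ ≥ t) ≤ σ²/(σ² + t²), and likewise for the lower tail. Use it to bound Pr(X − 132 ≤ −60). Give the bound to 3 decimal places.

0.061

Here σ² = 235 and t = 60, so σ² + t² = 3835.
Cantelli's bound: 235/3835 = 0.0613.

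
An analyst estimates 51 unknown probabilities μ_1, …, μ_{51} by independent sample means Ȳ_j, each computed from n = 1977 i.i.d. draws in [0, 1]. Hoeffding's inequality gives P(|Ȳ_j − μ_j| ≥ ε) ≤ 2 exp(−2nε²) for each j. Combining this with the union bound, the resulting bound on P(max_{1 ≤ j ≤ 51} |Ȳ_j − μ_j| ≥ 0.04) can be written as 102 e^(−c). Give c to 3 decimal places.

Union bound over the 51 events: P(max_{1 ≤ j ≤ 51} |Ȳ_j − μ_j| ≥ 0.04) ≤ 51·2·exp(−2nε²) = 102 exp(−2·1977·0.04²).
So c = 2·1977·0.04² = 6.3264.

6.326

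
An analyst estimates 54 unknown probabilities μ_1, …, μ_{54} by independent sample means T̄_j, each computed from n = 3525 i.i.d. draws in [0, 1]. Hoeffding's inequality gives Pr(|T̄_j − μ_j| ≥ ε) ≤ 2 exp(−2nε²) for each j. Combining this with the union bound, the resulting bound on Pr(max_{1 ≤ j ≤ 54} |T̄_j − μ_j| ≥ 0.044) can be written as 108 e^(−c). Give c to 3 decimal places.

Union bound over the 54 events: Pr(max_{1 ≤ j ≤ 54} |T̄_j − μ_j| ≥ 0.044) ≤ 54·2·exp(−2nε²) = 108 exp(−2·3525·0.044²).
So c = 2·3525·0.044² = 13.6488.

13.649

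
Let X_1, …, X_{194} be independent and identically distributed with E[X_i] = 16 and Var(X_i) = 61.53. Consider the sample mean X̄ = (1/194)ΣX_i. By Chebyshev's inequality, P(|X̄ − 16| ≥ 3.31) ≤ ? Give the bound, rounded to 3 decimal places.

Var(X̄) = Var(X_i)/n = 61.53/194 = 0.31716.
Chebyshev: P(|X̄ − 16| ≥ 3.31) ≤ Var(X̄)/(3.31)² = 61.53/(194·3.31²) = 0.0289.

0.029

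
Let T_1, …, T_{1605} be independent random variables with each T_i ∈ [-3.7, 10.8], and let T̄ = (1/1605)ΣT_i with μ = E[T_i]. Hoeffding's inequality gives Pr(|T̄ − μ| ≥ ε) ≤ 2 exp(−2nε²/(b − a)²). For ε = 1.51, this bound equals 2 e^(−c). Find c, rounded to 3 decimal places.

34.812

c = 2nε²/(b − a)² = 2·1605·1.51² / 14.5² = 34.8115.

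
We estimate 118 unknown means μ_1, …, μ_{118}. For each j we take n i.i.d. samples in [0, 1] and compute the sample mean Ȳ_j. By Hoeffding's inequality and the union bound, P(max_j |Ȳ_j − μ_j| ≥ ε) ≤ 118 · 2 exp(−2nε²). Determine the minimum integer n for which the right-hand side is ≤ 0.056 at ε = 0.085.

578

Need 2·118·exp(−2nε²) ≤ 0.056, i.e. exp(−2nε²) ≤ 0.056/236.
So 2nε² ≥ ln(236/0.056) = 8.346235.
Hence n ≥ 8.346235/(2·0.085²) = 577.594.
The smallest integer n is 578.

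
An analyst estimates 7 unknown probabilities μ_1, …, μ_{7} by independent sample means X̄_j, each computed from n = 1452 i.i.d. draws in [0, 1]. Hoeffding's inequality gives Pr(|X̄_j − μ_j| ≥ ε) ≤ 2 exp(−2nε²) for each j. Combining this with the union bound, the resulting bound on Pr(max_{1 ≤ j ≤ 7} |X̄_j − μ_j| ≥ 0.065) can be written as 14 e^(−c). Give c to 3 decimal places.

12.269

Union bound over the 7 events: Pr(max_{1 ≤ j ≤ 7} |X̄_j − μ_j| ≥ 0.065) ≤ 7·2·exp(−2nε²) = 14 exp(−2·1452·0.065²).
So c = 2·1452·0.065² = 12.2694.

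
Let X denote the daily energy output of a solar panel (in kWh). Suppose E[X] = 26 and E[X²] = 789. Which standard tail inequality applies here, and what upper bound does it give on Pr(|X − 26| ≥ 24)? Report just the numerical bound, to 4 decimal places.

The first two moments determine the variance, so Chebyshev's inequality is the sharpest standard bound available.
Var(X) = E[X²] − (E[X])² = 789 − 676 = 113.
Chebyshev's inequality: Pr(|X − μ| ≥ t) ≤ Var(X)/t² = 113/576 = 0.1962.

0.1962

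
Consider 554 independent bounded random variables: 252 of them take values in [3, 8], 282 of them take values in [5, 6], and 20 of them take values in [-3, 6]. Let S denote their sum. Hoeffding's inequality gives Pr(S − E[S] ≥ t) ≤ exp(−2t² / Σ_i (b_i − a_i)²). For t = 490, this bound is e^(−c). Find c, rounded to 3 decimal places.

58.547

Σ(b_i − a_i)² = 252·5² + 282·1² + 20·9² = 8202.
c = 2t² / 8202 = 2·490² / 8202 = 58.5467.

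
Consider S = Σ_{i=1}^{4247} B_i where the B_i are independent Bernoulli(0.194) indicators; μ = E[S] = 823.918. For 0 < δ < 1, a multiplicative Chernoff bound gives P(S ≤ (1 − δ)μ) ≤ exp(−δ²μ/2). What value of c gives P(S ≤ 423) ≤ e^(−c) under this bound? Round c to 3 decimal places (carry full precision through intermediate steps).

Write 423 = (1 − δ)μ, so δ = 1 − 423/823.918 = 0.4865994…
Then the exponent is δ²μ/2 = (μ − 423)²/(2μ) = 97.543228.

97.543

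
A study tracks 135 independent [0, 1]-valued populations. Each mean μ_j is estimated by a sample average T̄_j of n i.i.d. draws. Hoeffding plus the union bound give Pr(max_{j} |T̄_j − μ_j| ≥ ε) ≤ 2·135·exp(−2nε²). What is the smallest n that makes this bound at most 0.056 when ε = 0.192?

116

Need 2·135·exp(−2nε²) ≤ 0.056, i.e. exp(−2nε²) ≤ 0.056/270.
So 2nε² ≥ ln(270/0.056) = 8.480826.
Hence n ≥ 8.480826/(2·0.192²) = 115.029.
The smallest integer n is 116.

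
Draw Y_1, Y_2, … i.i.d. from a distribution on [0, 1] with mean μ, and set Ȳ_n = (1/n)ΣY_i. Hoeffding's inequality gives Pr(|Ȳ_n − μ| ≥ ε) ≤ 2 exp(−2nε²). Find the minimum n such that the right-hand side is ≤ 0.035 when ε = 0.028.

2581

Require 2·exp(−2nε²) ≤ 0.035, i.e. 2nε² ≥ ln(2/0.035) = 4.045554.
So n ≥ 4.045554 / (2·0.028²) = 2580.073.
The smallest integer n is 2581.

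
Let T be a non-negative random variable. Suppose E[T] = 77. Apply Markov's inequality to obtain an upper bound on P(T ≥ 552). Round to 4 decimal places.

Markov's inequality: for a non-negative random variable, P(T ≥ a) ≤ E[T]/a.
Here E[T] = 77 and a = 552, so the bound is 77/552 = 0.1395.

0.1395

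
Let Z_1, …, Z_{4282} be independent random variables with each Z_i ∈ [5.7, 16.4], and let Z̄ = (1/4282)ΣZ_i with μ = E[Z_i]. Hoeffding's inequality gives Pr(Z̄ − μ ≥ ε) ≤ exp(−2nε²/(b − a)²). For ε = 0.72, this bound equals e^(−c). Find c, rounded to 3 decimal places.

38.777

c = 2nε²/(b − a)² = 2·4282·0.72² / 10.7² = 38.7770.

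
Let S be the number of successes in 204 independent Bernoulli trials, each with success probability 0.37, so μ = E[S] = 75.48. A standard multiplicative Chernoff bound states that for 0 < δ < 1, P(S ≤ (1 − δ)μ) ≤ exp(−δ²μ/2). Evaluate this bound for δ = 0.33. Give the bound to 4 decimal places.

Exponent = δ²μ/2 = 0.33²·75.48/2 = 4.1099.
Bound = exp(−4.1099) = 0.01641.

0.0164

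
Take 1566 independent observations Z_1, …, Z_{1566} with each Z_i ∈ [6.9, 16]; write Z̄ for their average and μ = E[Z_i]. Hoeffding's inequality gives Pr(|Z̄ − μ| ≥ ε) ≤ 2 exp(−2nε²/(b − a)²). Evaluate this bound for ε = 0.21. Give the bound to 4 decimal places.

0.3773

Exponent: 2nε²/(b − a)² = 2·1566·0.21² / 9.1² = 1.66793.
Bound = 2·exp(−1.66793) = 0.37727.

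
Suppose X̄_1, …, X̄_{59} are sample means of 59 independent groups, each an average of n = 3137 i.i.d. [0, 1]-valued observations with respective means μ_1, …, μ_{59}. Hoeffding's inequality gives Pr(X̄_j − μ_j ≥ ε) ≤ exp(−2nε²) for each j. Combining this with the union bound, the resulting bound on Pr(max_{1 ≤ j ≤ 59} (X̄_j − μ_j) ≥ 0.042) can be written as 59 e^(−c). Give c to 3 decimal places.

11.067

Union bound over the 59 events: Pr(max_{1 ≤ j ≤ 59} (X̄_j − μ_j) ≥ 0.042) ≤ 59·exp(−2nε²) = 59 exp(−2·3137·0.042²).
So c = 2·3137·0.042² = 11.0673.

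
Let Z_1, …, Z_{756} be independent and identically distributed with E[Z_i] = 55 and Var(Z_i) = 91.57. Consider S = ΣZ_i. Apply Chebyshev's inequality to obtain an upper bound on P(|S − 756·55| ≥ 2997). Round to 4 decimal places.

Var(S) = n·Var(Z_i) = 756·91.57 = 69226.92.
Chebyshev: P(|S − 756·55| ≥ 2997) ≤ Var(S)/2997² = 69226.92/8982009 = 0.0077.

0.0077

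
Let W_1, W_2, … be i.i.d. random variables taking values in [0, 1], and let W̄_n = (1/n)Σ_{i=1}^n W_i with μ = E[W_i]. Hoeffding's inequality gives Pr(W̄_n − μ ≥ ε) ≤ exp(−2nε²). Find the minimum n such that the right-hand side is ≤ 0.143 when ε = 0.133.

55

Require exp(−2nε²) ≤ 0.143, i.e. 2nε² ≥ ln(1/0.143) = 1.944911.
So n ≥ 1.944911 / (2·0.133²) = 54.975.
The smallest integer n is 55.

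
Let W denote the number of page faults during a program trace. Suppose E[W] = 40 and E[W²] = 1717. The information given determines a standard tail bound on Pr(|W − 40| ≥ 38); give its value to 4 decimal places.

0.0810

The first two moments determine the variance, so Chebyshev's inequality is the sharpest standard bound available.
Var(W) = E[W²] − (E[W])² = 1717 − 1600 = 117.
Chebyshev's inequality: Pr(|W − μ| ≥ t) ≤ Var(W)/t² = 117/1444 = 0.0810.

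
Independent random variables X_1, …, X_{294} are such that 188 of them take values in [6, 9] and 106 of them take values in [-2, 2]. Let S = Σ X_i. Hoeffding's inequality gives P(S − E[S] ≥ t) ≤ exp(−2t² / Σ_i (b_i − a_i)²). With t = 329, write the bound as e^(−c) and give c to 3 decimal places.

Σ(b_i − a_i)² = 188·3² + 106·4² = 3388.
c = 2t² / 3388 = 2·329² / 3388 = 63.8967.

63.897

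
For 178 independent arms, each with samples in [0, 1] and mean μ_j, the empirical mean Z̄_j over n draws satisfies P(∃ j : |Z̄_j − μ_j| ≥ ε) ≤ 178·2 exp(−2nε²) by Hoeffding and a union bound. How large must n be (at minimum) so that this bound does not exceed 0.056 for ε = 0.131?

Need 2·178·exp(−2nε²) ≤ 0.056, i.e. exp(−2nε²) ≤ 0.056/356.
So 2nε² ≥ ln(356/0.056) = 8.757334.
Hence n ≥ 8.757334/(2·0.131²) = 255.152.
The smallest integer n is 256.

256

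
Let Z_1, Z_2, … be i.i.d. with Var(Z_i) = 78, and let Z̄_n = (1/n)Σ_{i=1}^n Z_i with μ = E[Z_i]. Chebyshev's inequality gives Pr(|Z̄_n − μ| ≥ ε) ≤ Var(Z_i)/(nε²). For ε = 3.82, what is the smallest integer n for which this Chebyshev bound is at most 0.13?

42

Require 78/(n·3.82²) ≤ 0.13, i.e. n ≥ 78/(0.13·3.82²) = 41.117.
The smallest integer n is 42.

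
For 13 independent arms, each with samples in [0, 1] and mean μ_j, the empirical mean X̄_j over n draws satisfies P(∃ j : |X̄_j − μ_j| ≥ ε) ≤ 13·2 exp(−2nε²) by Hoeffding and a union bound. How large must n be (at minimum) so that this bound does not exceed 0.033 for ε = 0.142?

Need 2·13·exp(−2nε²) ≤ 0.033, i.e. exp(−2nε²) ≤ 0.033/26.
So 2nε² ≥ ln(26/0.033) = 6.669344.
Hence n ≥ 6.669344/(2·0.142²) = 165.378.
The smallest integer n is 166.

166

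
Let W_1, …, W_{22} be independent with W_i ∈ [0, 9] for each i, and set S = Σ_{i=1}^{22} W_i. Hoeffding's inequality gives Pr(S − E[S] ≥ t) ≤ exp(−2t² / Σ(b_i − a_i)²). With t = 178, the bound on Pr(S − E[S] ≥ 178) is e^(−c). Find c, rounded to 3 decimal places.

Σ(b_i − a_i)² = 22·(9)² = 1782.
c = 2t²/1782 = 2·178²/1782 = 35.5600.

35.560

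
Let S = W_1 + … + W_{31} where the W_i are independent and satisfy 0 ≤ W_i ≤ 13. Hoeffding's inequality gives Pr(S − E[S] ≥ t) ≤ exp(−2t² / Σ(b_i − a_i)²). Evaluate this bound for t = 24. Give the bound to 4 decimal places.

Σ(b_i − a_i)² = 31·(13)² = 5239.
Exponent = 2·24²/5239 = 0.2199.
Bound = exp(−0.2199) = 0.80261.

0.8026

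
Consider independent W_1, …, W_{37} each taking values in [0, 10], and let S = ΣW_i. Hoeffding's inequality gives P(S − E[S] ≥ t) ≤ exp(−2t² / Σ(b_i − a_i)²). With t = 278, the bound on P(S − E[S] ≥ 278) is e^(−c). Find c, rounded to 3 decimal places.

41.775

Σ(b_i − a_i)² = 37·(10)² = 3700.
c = 2t²/3700 = 2·278²/3700 = 41.7751.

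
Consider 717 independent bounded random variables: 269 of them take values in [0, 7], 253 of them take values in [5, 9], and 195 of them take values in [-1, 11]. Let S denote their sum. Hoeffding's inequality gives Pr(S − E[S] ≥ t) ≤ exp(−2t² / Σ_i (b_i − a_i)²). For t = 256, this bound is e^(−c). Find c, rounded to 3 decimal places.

Σ(b_i − a_i)² = 269·7² + 253·4² + 195·12² = 45309.
c = 2t² / 45309 = 2·256² / 45309 = 2.8928.

2.893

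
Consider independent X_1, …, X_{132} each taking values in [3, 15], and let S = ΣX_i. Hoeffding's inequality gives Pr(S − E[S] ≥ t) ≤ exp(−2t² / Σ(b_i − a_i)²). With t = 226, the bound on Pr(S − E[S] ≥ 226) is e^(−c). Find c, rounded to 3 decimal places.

Σ(b_i − a_i)² = 132·(12)² = 19008.
c = 2t²/19008 = 2·226²/19008 = 5.3742.

5.374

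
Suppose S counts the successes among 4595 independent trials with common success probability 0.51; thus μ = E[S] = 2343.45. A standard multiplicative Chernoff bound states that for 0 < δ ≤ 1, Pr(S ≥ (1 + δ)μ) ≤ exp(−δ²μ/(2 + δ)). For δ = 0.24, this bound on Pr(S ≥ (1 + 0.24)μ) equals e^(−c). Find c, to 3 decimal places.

60.260

c = δ²μ/(2 + δ) = 0.24²·2343.45/(2 + 0.24) = 60.2601.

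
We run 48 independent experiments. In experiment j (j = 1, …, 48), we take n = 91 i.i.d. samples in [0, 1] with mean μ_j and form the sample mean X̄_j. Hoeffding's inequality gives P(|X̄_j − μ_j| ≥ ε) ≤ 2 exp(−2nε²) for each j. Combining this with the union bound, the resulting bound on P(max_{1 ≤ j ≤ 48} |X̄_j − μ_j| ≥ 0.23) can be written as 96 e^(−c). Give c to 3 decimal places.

9.628

Union bound over the 48 events: P(max_{1 ≤ j ≤ 48} |X̄_j − μ_j| ≥ 0.23) ≤ 48·2·exp(−2nε²) = 96 exp(−2·91·0.23²).
So c = 2·91·0.23² = 9.6278.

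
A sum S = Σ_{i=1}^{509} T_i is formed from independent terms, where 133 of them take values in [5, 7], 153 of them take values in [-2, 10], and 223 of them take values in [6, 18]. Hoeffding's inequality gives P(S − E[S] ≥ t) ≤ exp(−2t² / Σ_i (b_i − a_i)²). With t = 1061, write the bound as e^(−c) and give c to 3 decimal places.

41.178

Σ(b_i − a_i)² = 133·2² + 153·12² + 223·12² = 54676.
c = 2t² / 54676 = 2·1061² / 54676 = 41.1779.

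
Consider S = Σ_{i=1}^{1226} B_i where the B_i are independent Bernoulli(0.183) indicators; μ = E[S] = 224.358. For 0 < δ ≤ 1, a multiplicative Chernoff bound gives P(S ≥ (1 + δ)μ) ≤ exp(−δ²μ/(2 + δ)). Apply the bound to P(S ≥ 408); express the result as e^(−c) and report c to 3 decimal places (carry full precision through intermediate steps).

53.331

Write 408 = (1 + δ)μ, so δ = 408/224.358 − 1 = 0.8185222…
Then the exponent is δ²μ/(2 + δ) = (408 − μ)² / (μ·(2 + δ)) = 53.331158.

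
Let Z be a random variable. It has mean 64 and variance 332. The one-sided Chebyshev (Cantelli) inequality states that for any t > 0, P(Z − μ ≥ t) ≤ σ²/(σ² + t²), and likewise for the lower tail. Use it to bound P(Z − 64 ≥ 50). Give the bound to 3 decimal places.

0.117

Here σ² = 332 and t = 50, so σ² + t² = 2832.
Cantelli's bound: 332/2832 = 0.1172.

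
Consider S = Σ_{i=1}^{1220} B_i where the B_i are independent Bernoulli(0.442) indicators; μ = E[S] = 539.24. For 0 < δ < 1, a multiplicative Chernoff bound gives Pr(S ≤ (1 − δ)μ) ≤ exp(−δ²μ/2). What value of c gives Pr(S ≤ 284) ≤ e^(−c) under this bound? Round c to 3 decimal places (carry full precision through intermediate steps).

Write 284 = (1 − δ)μ, so δ = 1 − 284/539.24 = 0.4733328…
Then the exponent is δ²μ/2 = (μ − 284)²/(2μ) = 60.406737.

60.407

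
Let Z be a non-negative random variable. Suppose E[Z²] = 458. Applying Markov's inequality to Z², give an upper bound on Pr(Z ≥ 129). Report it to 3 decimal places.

Since Z ≥ 0, the event {Z ≥ 129} is the same as {Z² ≥ 16641}.
Markov's inequality applied to Z² gives Pr(Z² ≥ 16641) ≤ E[Z²]/16641 = 458/16641 = 0.0275.

0.028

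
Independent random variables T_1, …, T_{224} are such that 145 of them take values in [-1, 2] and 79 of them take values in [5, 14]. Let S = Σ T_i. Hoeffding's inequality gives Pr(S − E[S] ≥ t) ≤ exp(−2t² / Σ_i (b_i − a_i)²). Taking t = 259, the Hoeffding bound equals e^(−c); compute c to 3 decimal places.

17.415

Σ(b_i − a_i)² = 145·3² + 79·9² = 7704.
c = 2t² / 7704 = 2·259² / 7704 = 17.4146.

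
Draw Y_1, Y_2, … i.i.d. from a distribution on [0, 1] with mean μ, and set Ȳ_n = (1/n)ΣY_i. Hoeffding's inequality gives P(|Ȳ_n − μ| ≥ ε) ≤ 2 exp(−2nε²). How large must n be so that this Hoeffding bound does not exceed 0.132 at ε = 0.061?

Require 2·exp(−2nε²) ≤ 0.132, i.e. 2nε² ≥ ln(2/0.132) = 2.718101.
So n ≥ 2.718101 / (2·0.061²) = 365.238.
The smallest integer n is 366.

366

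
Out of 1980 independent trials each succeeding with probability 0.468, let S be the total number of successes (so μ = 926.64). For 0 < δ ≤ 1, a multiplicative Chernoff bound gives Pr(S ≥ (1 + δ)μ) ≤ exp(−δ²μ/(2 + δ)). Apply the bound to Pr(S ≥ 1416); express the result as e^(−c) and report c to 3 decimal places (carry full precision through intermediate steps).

102.224

Write 1416 = (1 + δ)μ, so δ = 1416/926.64 − 1 = 0.5281015…
Then the exponent is δ²μ/(2 + δ) = (1416 − μ)² / (μ·(2 + δ)) = 102.223649.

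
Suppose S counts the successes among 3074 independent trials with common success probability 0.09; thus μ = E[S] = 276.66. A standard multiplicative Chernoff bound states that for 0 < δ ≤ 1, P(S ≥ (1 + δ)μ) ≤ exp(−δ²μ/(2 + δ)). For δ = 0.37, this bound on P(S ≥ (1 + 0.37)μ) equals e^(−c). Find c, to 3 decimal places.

c = δ²μ/(2 + δ) = 0.37²·276.66/(2 + 0.37) = 15.9809.

15.981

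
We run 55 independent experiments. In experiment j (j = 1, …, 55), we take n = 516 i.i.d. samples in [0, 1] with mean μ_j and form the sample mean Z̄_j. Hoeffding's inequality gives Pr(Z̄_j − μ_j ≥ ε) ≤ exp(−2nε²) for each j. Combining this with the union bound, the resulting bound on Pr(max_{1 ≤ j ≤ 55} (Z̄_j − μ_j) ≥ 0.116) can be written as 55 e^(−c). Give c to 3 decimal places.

13.887

Union bound over the 55 events: Pr(max_{1 ≤ j ≤ 55} (Z̄_j − μ_j) ≥ 0.116) ≤ 55·exp(−2nε²) = 55 exp(−2·516·0.116²).
So c = 2·516·0.116² = 13.8866.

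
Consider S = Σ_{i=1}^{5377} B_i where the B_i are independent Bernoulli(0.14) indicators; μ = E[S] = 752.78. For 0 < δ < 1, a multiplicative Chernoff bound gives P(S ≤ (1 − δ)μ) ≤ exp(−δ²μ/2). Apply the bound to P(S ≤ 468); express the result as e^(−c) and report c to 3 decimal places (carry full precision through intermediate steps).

53.867

Write 468 = (1 − δ)μ, so δ = 1 − 468/752.78 = 0.3783044…
Then the exponent is δ²μ/2 = (μ − 468)²/(2μ) = 53.866766.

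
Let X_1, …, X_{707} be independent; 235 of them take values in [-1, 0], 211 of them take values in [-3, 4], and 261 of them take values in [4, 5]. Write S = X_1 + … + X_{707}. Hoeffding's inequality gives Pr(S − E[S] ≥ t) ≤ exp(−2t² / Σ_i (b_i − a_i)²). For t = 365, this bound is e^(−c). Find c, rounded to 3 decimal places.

Σ(b_i − a_i)² = 235·1² + 211·7² + 261·1² = 10835.
c = 2t² / 10835 = 2·365² / 10835 = 24.5916.

24.592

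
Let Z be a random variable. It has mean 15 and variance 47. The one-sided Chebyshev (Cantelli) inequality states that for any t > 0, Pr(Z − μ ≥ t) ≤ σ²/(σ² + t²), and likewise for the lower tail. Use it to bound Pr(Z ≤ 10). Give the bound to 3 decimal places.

Here σ² = 47 and t = 5, so σ² + t² = 72.
Cantelli's bound: 47/72 = 0.6528.

0.653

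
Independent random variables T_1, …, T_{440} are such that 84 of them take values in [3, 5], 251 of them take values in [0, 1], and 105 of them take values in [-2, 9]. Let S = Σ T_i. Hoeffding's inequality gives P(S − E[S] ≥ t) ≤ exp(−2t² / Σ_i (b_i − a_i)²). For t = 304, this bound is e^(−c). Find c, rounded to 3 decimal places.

Σ(b_i − a_i)² = 84·2² + 251·1² + 105·11² = 13292.
c = 2t² / 13292 = 2·304² / 13292 = 13.9055.

13.906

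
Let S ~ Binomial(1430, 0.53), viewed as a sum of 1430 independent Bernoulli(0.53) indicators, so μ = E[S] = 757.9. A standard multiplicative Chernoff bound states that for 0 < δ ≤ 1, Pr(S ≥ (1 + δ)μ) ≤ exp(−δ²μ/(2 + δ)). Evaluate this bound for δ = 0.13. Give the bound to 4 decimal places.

0.0024

Exponent = δ²μ/(2 + δ) = 0.13²·757.9/2.13 = 6.0134.
Bound = exp(−6.0134) = 0.00245.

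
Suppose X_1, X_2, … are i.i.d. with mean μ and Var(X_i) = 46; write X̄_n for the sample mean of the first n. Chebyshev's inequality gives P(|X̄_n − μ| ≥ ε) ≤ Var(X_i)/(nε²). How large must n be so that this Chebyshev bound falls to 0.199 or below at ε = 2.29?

45

Require 46/(n·2.29²) ≤ 0.199, i.e. n ≥ 46/(0.199·2.29²) = 44.079.
The smallest integer n is 45.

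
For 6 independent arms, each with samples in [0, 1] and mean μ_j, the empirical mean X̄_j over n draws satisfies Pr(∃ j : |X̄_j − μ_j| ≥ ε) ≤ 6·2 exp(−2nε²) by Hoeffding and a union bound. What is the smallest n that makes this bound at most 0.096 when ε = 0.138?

127

Need 2·6·exp(−2nε²) ≤ 0.096, i.e. exp(−2nε²) ≤ 0.096/12.
So 2nε² ≥ ln(12/0.096) = 4.828314.
Hence n ≥ 4.828314/(2·0.138²) = 126.767.
The smallest integer n is 127.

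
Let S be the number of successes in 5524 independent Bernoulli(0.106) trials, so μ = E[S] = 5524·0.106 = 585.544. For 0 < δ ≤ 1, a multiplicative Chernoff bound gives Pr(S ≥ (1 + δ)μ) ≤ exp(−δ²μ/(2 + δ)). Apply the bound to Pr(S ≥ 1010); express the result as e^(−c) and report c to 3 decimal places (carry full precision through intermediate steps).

112.916

Write 1010 = (1 + δ)μ, so δ = 1010/585.544 − 1 = 0.7248917…
Then the exponent is δ²μ/(2 + δ) = (1010 − μ)² / (μ·(2 + δ)) = 112.916282.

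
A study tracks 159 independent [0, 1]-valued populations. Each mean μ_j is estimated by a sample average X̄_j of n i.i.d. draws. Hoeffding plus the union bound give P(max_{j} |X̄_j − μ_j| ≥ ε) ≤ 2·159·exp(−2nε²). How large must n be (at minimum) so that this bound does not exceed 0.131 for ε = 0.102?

Need 2·159·exp(−2nε²) ≤ 0.131, i.e. exp(−2nε²) ≤ 0.131/318.
So 2nε² ≥ ln(318/0.131) = 7.794609.
Hence n ≥ 7.794609/(2·0.102²) = 374.597.
The smallest integer n is 375.

375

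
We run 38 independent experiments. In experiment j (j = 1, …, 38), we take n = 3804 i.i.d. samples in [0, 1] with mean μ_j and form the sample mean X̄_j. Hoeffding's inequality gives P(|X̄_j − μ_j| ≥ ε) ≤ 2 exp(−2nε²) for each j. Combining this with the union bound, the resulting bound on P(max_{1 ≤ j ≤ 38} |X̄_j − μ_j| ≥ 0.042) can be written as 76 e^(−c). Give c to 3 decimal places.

Union bound over the 38 events: P(max_{1 ≤ j ≤ 38} |X̄_j − μ_j| ≥ 0.042) ≤ 38·2·exp(−2nε²) = 76 exp(−2·3804·0.042²).
So c = 2·3804·0.042² = 13.4205.

13.421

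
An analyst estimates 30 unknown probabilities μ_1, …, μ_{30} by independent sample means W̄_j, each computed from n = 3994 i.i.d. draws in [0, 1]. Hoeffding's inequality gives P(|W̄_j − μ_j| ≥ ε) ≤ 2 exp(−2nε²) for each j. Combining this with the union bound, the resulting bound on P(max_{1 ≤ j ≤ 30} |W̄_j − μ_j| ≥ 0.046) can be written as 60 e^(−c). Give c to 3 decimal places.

Union bound over the 30 events: P(max_{1 ≤ j ≤ 30} |W̄_j − μ_j| ≥ 0.046) ≤ 30·2·exp(−2nε²) = 60 exp(−2·3994·0.046²).
So c = 2·3994·0.046² = 16.9026.

16.903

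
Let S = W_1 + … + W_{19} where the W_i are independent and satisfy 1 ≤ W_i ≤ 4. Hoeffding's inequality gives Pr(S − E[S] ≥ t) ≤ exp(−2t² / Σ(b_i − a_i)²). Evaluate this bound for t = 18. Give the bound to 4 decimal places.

Σ(b_i − a_i)² = 19·(3)² = 171.
Exponent = 2·18²/171 = 3.7895.
Bound = exp(−3.7895) = 0.02261.

0.0226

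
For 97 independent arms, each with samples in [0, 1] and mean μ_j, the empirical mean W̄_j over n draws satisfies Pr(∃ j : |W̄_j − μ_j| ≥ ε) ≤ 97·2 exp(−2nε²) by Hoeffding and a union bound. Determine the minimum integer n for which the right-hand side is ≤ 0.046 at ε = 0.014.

21294

Need 2·97·exp(−2nε²) ≤ 0.046, i.e. exp(−2nε²) ≤ 0.046/194.
So 2nε² ≥ ln(194/0.046) = 8.346972.
Hence n ≥ 8.346972/(2·0.014²) = 21293.296.
The smallest integer n is 21294.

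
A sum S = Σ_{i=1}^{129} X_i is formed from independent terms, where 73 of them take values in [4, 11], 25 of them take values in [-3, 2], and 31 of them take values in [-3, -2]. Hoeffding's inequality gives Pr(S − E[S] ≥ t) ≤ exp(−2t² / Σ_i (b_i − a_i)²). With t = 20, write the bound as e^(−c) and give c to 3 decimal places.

0.189

Σ(b_i − a_i)² = 73·7² + 25·5² + 31·1² = 4233.
c = 2t² / 4233 = 2·20² / 4233 = 0.1890.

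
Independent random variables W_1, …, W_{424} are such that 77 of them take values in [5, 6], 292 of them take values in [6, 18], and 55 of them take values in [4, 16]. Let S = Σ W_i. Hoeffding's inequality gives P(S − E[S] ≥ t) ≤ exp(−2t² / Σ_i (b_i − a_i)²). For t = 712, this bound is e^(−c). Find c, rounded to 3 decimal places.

Σ(b_i − a_i)² = 77·1² + 292·12² + 55·12² = 50045.
c = 2t² / 50045 = 2·712² / 50045 = 20.2595.

20.260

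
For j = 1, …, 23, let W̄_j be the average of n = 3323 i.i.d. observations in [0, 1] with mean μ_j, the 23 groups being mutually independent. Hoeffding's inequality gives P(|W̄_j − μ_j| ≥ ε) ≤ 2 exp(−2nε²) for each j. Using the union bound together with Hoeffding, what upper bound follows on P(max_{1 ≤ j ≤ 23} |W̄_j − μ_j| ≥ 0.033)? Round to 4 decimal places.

Per-experiment Hoeffding bound: 2·exp(−2·3323·0.033²) = 2·exp(−7.23749) = 0.0014382.
Union bound over 23 events: 23·0.0014382 = 0.03308.

0.0331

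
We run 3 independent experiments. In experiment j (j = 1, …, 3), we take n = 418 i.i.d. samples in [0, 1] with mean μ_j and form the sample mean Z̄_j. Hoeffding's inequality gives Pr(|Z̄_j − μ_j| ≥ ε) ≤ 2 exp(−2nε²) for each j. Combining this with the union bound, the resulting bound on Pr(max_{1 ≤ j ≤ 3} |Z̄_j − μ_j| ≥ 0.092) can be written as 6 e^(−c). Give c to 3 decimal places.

7.076

Union bound over the 3 events: Pr(max_{1 ≤ j ≤ 3} |Z̄_j − μ_j| ≥ 0.092) ≤ 3·2·exp(−2nε²) = 6 exp(−2·418·0.092²).
So c = 2·418·0.092² = 7.0759.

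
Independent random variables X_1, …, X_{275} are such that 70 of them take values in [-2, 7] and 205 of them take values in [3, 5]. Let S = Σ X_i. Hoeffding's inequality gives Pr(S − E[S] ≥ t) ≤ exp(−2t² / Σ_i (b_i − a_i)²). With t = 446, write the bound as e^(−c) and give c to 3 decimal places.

61.299

Σ(b_i − a_i)² = 70·9² + 205·2² = 6490.
c = 2t² / 6490 = 2·446² / 6490 = 61.2992.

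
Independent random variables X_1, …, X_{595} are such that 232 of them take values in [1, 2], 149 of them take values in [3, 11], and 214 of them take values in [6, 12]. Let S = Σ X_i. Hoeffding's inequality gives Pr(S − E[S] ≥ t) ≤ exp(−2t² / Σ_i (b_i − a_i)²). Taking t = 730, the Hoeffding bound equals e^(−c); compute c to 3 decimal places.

61.000

Σ(b_i − a_i)² = 232·1² + 149·8² + 214·6² = 17472.
c = 2t² / 17472 = 2·730² / 17472 = 61.0005.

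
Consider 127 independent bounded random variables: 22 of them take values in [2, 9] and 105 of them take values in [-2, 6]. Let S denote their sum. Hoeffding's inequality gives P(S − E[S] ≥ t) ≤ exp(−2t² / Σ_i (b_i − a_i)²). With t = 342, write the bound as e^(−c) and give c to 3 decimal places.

29.998

Σ(b_i − a_i)² = 22·7² + 105·8² = 7798.
c = 2t² / 7798 = 2·342² / 7798 = 29.9985.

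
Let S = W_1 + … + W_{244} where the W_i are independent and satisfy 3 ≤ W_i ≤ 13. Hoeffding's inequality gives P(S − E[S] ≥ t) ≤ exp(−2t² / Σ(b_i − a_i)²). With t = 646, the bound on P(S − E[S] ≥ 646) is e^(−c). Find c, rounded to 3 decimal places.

34.206

Σ(b_i − a_i)² = 244·(10)² = 24400.
c = 2t²/24400 = 2·646²/24400 = 34.2062.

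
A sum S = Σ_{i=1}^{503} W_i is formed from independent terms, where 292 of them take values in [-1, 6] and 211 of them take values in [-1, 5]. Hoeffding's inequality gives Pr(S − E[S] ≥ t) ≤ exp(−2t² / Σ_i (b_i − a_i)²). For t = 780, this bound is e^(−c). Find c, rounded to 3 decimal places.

55.551

Σ(b_i − a_i)² = 292·7² + 211·6² = 21904.
c = 2t² / 21904 = 2·780² / 21904 = 55.5515.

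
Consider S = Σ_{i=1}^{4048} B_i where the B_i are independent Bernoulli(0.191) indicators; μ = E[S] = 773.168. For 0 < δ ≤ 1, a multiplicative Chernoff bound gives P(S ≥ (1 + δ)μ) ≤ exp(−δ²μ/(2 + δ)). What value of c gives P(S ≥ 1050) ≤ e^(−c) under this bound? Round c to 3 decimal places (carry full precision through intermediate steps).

Write 1050 = (1 + δ)μ, so δ = 1050/773.168 − 1 = 0.358049…
Then the exponent is δ²μ/(2 + δ) = (1050 − μ)² / (μ·(2 + δ)) = 42.034501.

42.035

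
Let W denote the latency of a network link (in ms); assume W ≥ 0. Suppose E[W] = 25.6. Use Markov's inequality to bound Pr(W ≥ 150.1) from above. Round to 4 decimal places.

Markov's inequality: for a non-negative random variable, Pr(W ≥ a) ≤ E[W]/a.
Here E[W] = 25.6 and a = 150.1, so the bound is 25.6/150.1 = 0.1706.

0.1706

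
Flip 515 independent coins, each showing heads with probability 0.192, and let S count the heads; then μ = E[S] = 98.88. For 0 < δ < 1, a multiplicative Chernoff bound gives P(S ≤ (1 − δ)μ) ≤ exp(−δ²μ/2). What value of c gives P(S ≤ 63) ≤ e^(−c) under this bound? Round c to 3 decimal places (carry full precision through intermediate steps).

6.510

Write 63 = (1 − δ)μ, so δ = 1 − 63/98.88 = 0.3628641…
Then the exponent is δ²μ/2 = (μ − 63)²/(2μ) = 6.509782.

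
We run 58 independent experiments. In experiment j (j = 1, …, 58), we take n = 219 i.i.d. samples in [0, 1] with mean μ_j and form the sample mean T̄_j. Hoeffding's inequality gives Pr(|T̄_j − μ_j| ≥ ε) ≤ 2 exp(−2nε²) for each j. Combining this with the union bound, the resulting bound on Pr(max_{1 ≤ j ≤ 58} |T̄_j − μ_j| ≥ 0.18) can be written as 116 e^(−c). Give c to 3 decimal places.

Union bound over the 58 events: Pr(max_{1 ≤ j ≤ 58} |T̄_j − μ_j| ≥ 0.18) ≤ 58·2·exp(−2nε²) = 116 exp(−2·219·0.18²).
So c = 2·219·0.18² = 14.1912.

14.191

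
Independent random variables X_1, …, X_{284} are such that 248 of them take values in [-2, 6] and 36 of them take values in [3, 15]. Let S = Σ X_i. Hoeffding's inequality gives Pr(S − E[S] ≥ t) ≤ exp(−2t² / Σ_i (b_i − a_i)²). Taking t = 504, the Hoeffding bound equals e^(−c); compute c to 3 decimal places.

24.128

Σ(b_i − a_i)² = 248·8² + 36·12² = 21056.
c = 2t² / 21056 = 2·504² / 21056 = 24.1277.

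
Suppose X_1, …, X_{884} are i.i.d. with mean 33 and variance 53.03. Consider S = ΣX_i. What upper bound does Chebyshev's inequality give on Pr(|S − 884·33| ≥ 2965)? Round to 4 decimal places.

Var(S) = n·Var(X_i) = 884·53.03 = 46878.52.
Chebyshev: Pr(|S − 884·33| ≥ 2965) ≤ Var(S)/2965² = 46878.52/8791225 = 0.0053.

0.0053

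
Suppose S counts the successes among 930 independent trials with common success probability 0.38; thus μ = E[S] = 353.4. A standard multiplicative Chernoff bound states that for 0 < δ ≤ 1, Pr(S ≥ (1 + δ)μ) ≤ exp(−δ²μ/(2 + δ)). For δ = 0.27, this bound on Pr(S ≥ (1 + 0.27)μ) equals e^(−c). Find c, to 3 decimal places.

11.349

c = δ²μ/(2 + δ) = 0.27²·353.4/(2 + 0.27) = 11.3493.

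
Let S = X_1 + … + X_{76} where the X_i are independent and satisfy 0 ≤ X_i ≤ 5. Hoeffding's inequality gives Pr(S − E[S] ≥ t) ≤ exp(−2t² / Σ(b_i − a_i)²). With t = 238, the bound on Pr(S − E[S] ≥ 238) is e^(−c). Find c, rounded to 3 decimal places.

59.625

Σ(b_i − a_i)² = 76·(5)² = 1900.
c = 2t²/1900 = 2·238²/1900 = 59.6253.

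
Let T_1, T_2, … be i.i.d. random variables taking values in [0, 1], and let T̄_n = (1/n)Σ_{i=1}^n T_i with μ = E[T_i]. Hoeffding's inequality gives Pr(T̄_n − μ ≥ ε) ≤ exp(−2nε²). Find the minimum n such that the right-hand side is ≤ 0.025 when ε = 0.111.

150

Require exp(−2nε²) ≤ 0.025, i.e. 2nε² ≥ ln(1/0.025) = 3.688879.
So n ≥ 3.688879 / (2·0.111²) = 149.699.
The smallest integer n is 150.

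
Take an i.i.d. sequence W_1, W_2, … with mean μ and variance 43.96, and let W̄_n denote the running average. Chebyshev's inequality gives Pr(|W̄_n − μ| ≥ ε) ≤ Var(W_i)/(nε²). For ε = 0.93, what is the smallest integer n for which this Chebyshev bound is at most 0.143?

356

Require 43.96/(n·0.93²) ≤ 0.143, i.e. n ≥ 43.96/(0.143·0.93²) = 355.431.
The smallest integer n is 356.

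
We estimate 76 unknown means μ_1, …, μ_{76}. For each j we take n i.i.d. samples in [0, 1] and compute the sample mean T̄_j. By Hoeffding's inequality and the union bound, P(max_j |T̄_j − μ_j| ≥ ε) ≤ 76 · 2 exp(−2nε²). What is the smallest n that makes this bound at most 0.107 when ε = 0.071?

720

Need 2·76·exp(−2nε²) ≤ 0.107, i.e. exp(−2nε²) ≤ 0.107/152.
So 2nε² ≥ ln(152/0.107) = 7.258807.
Hence n ≥ 7.258807/(2·0.071²) = 719.977.
The smallest integer n is 720.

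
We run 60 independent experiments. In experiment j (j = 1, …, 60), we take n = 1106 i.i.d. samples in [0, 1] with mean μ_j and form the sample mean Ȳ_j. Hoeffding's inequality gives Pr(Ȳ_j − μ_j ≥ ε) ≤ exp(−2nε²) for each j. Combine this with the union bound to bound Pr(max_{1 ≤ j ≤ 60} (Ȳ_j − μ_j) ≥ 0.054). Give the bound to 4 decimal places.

0.0948

Per-experiment Hoeffding bound: exp(−2·1106·0.054²) = exp(−6.45019) = 0.0015802.
Union bound over 60 events: 60·0.0015802 = 0.09481.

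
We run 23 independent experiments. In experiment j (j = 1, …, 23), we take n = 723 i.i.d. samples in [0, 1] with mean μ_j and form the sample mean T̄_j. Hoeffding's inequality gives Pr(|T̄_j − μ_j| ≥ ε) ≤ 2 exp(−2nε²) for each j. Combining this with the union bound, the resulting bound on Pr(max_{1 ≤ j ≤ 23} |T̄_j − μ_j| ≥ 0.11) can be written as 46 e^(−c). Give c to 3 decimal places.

17.497

Union bound over the 23 events: Pr(max_{1 ≤ j ≤ 23} |T̄_j − μ_j| ≥ 0.11) ≤ 23·2·exp(−2nε²) = 46 exp(−2·723·0.11²).
So c = 2·723·0.11² = 17.4966.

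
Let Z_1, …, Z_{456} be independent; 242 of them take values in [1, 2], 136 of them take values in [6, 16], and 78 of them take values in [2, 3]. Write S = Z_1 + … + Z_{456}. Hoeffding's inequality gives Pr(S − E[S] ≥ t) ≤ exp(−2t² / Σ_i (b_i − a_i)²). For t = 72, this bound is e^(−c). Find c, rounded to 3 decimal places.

Σ(b_i − a_i)² = 242·1² + 136·10² + 78·1² = 13920.
c = 2t² / 13920 = 2·72² / 13920 = 0.7448.

0.745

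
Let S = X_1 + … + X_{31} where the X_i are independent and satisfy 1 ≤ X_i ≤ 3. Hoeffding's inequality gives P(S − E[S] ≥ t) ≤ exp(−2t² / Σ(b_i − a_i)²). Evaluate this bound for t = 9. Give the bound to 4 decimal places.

Σ(b_i − a_i)² = 31·(2)² = 124.
Exponent = 2·9²/124 = 1.3065.
Bound = exp(−1.3065) = 0.27078.

0.2708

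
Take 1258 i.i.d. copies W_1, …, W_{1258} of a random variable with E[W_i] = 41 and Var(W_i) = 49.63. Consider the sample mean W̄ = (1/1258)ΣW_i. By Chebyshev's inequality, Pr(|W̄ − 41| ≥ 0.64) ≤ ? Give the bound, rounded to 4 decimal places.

0.0963

Var(W̄) = Var(W_i)/n = 49.63/1258 = 0.039452.
Chebyshev: Pr(|W̄ − 41| ≥ 0.64) ≤ Var(W̄)/(0.64)² = 49.63/(1258·0.64²) = 0.0963.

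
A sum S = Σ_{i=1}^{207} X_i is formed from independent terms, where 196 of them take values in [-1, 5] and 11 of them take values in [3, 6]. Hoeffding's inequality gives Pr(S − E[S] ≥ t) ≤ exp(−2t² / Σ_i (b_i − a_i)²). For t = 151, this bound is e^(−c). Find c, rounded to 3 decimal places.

Σ(b_i − a_i)² = 196·6² + 11·3² = 7155.
c = 2t² / 7155 = 2·151² / 7155 = 6.3734.

6.373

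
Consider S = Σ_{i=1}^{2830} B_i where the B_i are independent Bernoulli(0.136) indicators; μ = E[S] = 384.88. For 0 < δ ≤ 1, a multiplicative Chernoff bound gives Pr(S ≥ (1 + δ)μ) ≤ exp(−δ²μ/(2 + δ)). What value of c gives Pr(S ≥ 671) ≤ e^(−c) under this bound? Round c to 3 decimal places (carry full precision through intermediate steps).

Write 671 = (1 + δ)μ, so δ = 671/384.88 − 1 = 0.7434005…
Then the exponent is δ²μ/(2 + δ) = (671 − μ)² / (μ·(2 + δ)) = 77.532157.

77.532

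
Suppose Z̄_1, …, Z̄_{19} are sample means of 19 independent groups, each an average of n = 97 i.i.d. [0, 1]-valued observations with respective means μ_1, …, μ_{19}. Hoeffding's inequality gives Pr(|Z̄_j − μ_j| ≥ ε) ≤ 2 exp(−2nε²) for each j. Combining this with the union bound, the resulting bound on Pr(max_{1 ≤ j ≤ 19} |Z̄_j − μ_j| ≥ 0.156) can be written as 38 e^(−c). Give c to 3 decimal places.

4.721

Union bound over the 19 events: Pr(max_{1 ≤ j ≤ 19} |Z̄_j − μ_j| ≥ 0.156) ≤ 19·2·exp(−2nε²) = 38 exp(−2·97·0.156²).
So c = 2·97·0.156² = 4.7212.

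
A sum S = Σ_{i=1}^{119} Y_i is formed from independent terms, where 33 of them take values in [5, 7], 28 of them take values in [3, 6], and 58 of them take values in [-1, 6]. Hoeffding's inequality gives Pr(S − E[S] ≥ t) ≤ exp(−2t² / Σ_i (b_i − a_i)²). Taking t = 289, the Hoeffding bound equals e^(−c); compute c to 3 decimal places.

Σ(b_i − a_i)² = 33·2² + 28·3² + 58·7² = 3226.
c = 2t² / 3226 = 2·289² / 3226 = 51.7799.

51.780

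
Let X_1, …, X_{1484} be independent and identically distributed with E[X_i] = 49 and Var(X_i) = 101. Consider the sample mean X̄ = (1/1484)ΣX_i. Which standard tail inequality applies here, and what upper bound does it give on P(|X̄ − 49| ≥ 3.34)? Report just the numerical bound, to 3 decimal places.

With mean and variance of each term known, Chebyshev's inequality bounds the deviation of the sum (or sample mean).
Var(X̄) = Var(X_i)/n = 101/1484 = 0.068059.
Chebyshev: P(|X̄ − 49| ≥ 3.34) ≤ Var(X̄)/(3.34)² = 101/(1484·3.34²) = 0.0061.

0.006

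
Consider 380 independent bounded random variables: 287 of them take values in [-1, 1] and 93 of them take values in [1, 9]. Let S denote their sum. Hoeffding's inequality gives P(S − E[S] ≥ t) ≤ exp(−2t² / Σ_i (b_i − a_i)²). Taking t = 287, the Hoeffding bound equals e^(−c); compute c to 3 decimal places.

Σ(b_i − a_i)² = 287·2² + 93·8² = 7100.
c = 2t² / 7100 = 2·287² / 7100 = 23.2025.

23.203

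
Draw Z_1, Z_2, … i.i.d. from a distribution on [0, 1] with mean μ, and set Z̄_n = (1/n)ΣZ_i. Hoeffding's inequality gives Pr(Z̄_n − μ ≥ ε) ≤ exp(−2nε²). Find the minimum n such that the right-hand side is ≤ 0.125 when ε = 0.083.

Require exp(−2nε²) ≤ 0.125, i.e. 2nε² ≥ ln(1/0.125) = 2.079442.
So n ≥ 2.079442 / (2·0.083²) = 150.925.
The smallest integer n is 151.

151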